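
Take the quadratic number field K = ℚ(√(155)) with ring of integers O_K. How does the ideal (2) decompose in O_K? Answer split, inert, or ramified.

2 is ramified

155 mod 4 = 3, hence disc K = 4·155 = 620 and O_K = ℤ[√155].
disc(K) = 620 = 2·310, so p = 2 is ramified.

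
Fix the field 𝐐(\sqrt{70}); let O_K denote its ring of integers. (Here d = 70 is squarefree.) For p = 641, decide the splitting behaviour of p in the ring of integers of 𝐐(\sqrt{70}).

641 splits in O_K

70 mod 4 = 2, hence disc K = 4·70 = 280 and O_K = ℤ[√70].
641 ∤ 280, so 641 is unramified.
Compute (70/641) via Euler: 70^((641-1)/2) mod 641 = 1, so (70/641) = 1.
(70/641) = 1, so 641 splits.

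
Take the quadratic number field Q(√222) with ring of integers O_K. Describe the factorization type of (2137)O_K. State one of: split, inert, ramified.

splits completely

222 mod 4 = 2, hence disc K = 4·222 = 888 and O_K = ℤ[√222].
disc(K) = 888 is not divisible by 2137; 2137 is unramified.
(222/2137) = 222^1068 mod 2137 = 1, giving Legendre symbol 1.
d is a quadratic residue mod p, hence 2137 splits in O_K.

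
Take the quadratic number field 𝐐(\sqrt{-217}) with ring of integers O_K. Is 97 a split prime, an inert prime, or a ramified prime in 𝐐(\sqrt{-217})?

inert — (97) stays prime in O_K

-217 mod 4 = 3, hence disc K = 4·(-217) = -868 and O_K = ℤ[√-217].
disc(K) = -868 is not divisible by 97; 97 is unramified.
Euler's criterion: (-217)^48 mod 97 = 96. Thus (-217|97) = -1.
(-217/97) = -1, so 97 is inert.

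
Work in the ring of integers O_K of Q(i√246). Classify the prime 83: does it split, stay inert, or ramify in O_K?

-246 mod 4 = 2, hence disc K = 4·(-246) = -984 and O_K = ℤ[√-246].
disc(K) = -984 is not divisible by 83; 83 is unramified.
Compute (-246/83) via Euler: 3^((83-1)/2) mod 83 = 1, so (-246/83) = 1.
d is a quadratic residue mod p, hence 83 splits in O_K.

83 splits in O_K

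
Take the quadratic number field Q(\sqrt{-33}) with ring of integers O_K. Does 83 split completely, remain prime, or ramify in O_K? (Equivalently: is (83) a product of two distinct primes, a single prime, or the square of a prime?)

d = -33 ≡ 3 (mod 4), so O_K = ℤ[√-33] and disc(K) = 4d = -132.
Since gcd(83, -132) = 1 the prime 83 does not ramify.
(-33/83) = 50^41 mod 83 = 82, giving Legendre symbol -1.
d is a non-residue mod p, hence 83 remains inert in O_K.

remains prime (inert)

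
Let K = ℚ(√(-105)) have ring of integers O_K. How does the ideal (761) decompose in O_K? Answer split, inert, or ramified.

-105 mod 4 = 3, hence disc K = 4·(-105) = -420 and O_K = ℤ[√-105].
761 ∤ -420, so 761 is unramified.
Euler's criterion: (-105)^380 mod 761 = 1. Thus (-105|761) = 1.
d is a quadratic residue mod p, hence 761 splits in O_K.

p splits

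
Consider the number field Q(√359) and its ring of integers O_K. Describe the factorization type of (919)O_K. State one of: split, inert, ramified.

359 mod 4 = 3, hence disc K = 4·359 = 1436 and O_K = ℤ[√359].
Since gcd(919, 1436) = 1 the prime 919 does not ramify.
(359/919) = 359^459 mod 919 = 1, giving Legendre symbol 1.
(359/919) = 1, so 919 splits.

splits completely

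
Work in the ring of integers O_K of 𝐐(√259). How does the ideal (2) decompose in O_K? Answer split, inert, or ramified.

ramifies in O_K

259 mod 4 = 3, hence disc K = 4·259 = 1036 and O_K = ℤ[√259].
Ramification test: 2 | 1036. The prime 2 ramifies in K.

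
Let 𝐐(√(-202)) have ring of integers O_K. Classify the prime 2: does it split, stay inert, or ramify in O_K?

ramified

-202 mod 4 = 2, hence disc K = 4·(-202) = -808 and O_K = ℤ[√-202].
disc(K) = -808 = 2·(-404), so p = 2 is ramified.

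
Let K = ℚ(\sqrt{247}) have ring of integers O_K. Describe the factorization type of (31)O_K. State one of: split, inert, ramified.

p is inert

247 mod 4 = 3, hence disc K = 4·247 = 988 and O_K = ℤ[√247].
31 ∤ 988, so 31 is unramified.
Compute (247/31) via Euler: 30^((31-1)/2) mod 31 = 30, so (247/31) = -1.
d is a non-residue mod p, hence 31 remains inert in O_K.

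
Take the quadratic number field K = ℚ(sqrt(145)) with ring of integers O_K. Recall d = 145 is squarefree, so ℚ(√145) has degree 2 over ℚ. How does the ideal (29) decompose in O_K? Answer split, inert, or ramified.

ramifies in O_K

Since 145 ≡ 1 mod 4, the ring of integers is ℤ[(1+√145)/2] with discriminant 145.
29 divides disc(K) = 145, so 29 ramifies.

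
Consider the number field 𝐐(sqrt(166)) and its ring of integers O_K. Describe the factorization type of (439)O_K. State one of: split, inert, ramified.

p splits

Since 166 ≢ 1 mod 4, the ring of integers is ℤ[√166] with discriminant 4·166 = 664.
disc(K) = 664 is not divisible by 439; 439 is unramified.
Euler's criterion: 166^219 mod 439 = 1. Thus (166|439) = 1.
d is a quadratic residue mod p, hence 439 splits in O_K.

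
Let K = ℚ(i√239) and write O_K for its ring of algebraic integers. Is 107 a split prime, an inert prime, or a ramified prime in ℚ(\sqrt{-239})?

inert

d = -239 ≡ 1 (mod 4), so O_K = ℤ[(1+√-239)/2] and disc(K) = d = -239.
Since gcd(107, -239) = 1 the prime 107 does not ramify.
Compute (-239/107) via Euler: 82^((107-1)/2) mod 107 = 106, so (-239/107) = -1.
Legendre symbol -1 ⇒ 107 is inert.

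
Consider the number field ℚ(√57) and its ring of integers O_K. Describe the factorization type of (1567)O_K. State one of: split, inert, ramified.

p splits

d = 57 ≡ 1 (mod 4), so O_K = ℤ[(1+√57)/2] and disc(K) = d = 57.
1567 ∤ 57, so 1567 is unramified.
Legendre symbol by Euler's criterion: (57/1567) ≡ 57^783 ≡ 1 (mod 1567), i.e. (57/1567) = 1.
(57/1567) = 1, so 1567 splits.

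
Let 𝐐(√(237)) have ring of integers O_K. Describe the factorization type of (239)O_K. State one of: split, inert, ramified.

p is inert

237 mod 4 = 1, hence disc K = 237 and O_K = ℤ[(1+√237)/2].
Since gcd(239, 237) = 1 the prime 239 does not ramify.
Legendre symbol by Euler's criterion: (237/239) ≡ 237^119 ≡ 238 (mod 239), i.e. (237/239) = -1.
d is a non-residue mod p, hence 239 remains inert in O_K.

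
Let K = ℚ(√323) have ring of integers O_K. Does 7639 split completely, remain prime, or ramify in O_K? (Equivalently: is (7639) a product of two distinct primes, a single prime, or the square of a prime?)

d = 323 ≡ 3 (mod 4), so O_K = ℤ[√323] and disc(K) = 4d = 1292.
7639 ∤ 1292, so 7639 is unramified.
(323/7639) = 323^3819 mod 7639 = 1, giving Legendre symbol 1.
(323/7639) = 1, so 7639 splits.

splits completely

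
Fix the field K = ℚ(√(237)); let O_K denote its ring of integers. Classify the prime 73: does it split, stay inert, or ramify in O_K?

d = 237 ≡ 1 (mod 4), so O_K = ℤ[(1+√237)/2] and disc(K) = d = 237.
disc(K) = 237 is not divisible by 73; 73 is unramified.
Euler's criterion: 237^36 mod 73 = 1. Thus (237|73) = 1.
d is a quadratic residue mod p, hence 73 splits in O_K.

split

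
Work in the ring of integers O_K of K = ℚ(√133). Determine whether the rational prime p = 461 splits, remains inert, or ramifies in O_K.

133 mod 4 = 1, hence disc K = 133 and O_K = ℤ[(1+√133)/2].
Since gcd(461, 133) = 1 the prime 461 does not ramify.
Euler's criterion: 133^230 mod 461 = 460. Thus (133|461) = -1.
d is a non-residue mod p, hence 461 remains inert in O_K.

461 remains inert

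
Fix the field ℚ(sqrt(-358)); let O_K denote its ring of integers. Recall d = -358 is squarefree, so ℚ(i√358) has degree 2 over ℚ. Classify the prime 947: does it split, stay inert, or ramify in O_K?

Since -358 ≢ 1 mod 4, the ring of integers is ℤ[√-358] with discriminant 4·(-358) = -1432.
disc(K) = -1432 is not divisible by 947; 947 is unramified.
Euler's criterion: (-358)^473 mod 947 = 946. Thus (-358|947) = -1.
d is a non-residue mod p, hence 947 remains inert in O_K.

remains prime (inert)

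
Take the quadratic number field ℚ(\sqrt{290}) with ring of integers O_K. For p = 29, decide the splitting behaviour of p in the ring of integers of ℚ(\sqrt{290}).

d = 290 ≡ 2 (mod 4), so O_K = ℤ[√290] and disc(K) = 4d = 1160.
Ramification test: 29 | 1160. The prime 29 ramifies in K.

ramified — (29) = 𝔭²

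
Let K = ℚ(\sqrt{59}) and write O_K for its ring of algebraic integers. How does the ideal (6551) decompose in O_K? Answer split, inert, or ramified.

Since 59 ≢ 1 mod 4, the ring of integers is ℤ[√59] with discriminant 4·59 = 236.
6551 ∤ 236, so 6551 is unramified.
Legendre symbol by Euler's criterion: (59/6551) ≡ 59^3275 ≡ 1 (mod 6551), i.e. (59/6551) = 1.
d is a quadratic residue mod p, hence 6551 splits in O_K.

split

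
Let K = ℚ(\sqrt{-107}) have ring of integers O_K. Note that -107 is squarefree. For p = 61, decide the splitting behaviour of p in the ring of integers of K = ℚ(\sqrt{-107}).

d = -107 ≡ 1 (mod 4), so O_K = ℤ[(1+√-107)/2] and disc(K) = d = -107.
disc(K) = -107 is not divisible by 61; 61 is unramified.
Compute (-107/61) via Euler: 15^((61-1)/2) mod 61 = 1, so (-107/61) = 1.
(-107/61) = 1, so 61 splits.

split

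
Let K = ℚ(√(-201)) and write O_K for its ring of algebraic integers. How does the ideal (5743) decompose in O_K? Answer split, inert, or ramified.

split — (5743) = 𝔭₁𝔭₂ with 𝔭₁ ≠ 𝔭₂

-201 mod 4 = 3, hence disc K = 4·(-201) = -804 and O_K = ℤ[√-201].
disc(K) = -804 is not divisible by 5743; 5743 is unramified.
Euler's criterion: (-201)^2871 mod 5743 = 1. Thus (-201|5743) = 1.
d is a quadratic residue mod p, hence 5743 splits in O_K.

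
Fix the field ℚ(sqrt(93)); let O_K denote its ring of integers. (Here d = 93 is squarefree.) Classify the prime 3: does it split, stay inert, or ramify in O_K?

ramified

93 mod 4 = 1, hence disc K = 93 and O_K = ℤ[(1+√93)/2].
Ramification test: 3 | 93. The prime 3 ramifies in K.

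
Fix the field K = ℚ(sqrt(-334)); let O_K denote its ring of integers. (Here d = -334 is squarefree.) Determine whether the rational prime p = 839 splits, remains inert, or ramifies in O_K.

839 splits in O_K

d = -334 ≡ 2 (mod 4), so O_K = ℤ[√-334] and disc(K) = 4d = -1336.
839 ∤ -1336, so 839 is unramified.
Compute (-334/839) via Euler: 505^((839-1)/2) mod 839 = 1, so (-334/839) = 1.
Legendre symbol 1 ⇒ 839 is split.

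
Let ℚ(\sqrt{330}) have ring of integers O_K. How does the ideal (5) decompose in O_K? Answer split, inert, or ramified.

d = 330 ≡ 2 (mod 4), so O_K = ℤ[√330] and disc(K) = 4d = 1320.
5 divides disc(K) = 1320, so 5 ramifies.

ramified — (5) = 𝔭²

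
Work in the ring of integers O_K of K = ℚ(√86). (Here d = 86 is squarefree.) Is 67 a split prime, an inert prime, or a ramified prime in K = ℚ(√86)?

d = 86 ≡ 2 (mod 4), so O_K = ℤ[√86] and disc(K) = 4d = 344.
Since gcd(67, 344) = 1 the prime 67 does not ramify.
Euler's criterion: 86^33 mod 67 = 1. Thus (86|67) = 1.
d is a quadratic residue mod p, hence 67 splits in O_K.

split — (67) = 𝔭₁𝔭₂ with 𝔭₁ ≠ 𝔭₂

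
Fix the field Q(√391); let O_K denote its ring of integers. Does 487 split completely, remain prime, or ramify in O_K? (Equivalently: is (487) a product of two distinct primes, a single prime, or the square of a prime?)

487 splits in O_K

391 mod 4 = 3, hence disc K = 4·391 = 1564 and O_K = ℤ[√391].
487 ∤ 1564, so 487 is unramified.
Compute (391/487) via Euler: 391^((487-1)/2) mod 487 = 1, so (391/487) = 1.
(391/487) = 1, so 487 splits.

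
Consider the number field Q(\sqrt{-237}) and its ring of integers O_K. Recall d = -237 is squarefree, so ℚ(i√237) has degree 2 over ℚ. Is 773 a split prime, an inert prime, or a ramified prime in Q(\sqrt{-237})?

d = -237 ≡ 3 (mod 4), so O_K = ℤ[√-237] and disc(K) = 4d = -948.
773 ∤ -948, so 773 is unramified.
Legendre symbol by Euler's criterion: (-237/773) ≡ (-237)^386 ≡ 772 (mod 773), i.e. (-237/773) = -1.
Legendre symbol -1 ⇒ 773 is inert.

remains prime (inert)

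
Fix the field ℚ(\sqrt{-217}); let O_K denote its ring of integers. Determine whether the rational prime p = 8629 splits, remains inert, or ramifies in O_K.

d = -217 ≡ 3 (mod 4), so O_K = ℤ[√-217] and disc(K) = 4d = -868.
disc(K) = -868 is not divisible by 8629; 8629 is unramified.
(-217/8629) = 8412^4314 mod 8629 = 1, giving Legendre symbol 1.
d is a quadratic residue mod p, hence 8629 splits in O_K.

8629 splits in O_K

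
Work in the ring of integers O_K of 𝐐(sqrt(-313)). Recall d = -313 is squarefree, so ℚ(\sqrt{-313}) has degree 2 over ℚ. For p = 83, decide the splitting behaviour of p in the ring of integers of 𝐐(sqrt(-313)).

-313 mod 4 = 3, hence disc K = 4·(-313) = -1252 and O_K = ℤ[√-313].
Since gcd(83, -1252) = 1 the prime 83 does not ramify.
Compute (-313/83) via Euler: 19^((83-1)/2) mod 83 = 82, so (-313/83) = -1.
(-313/83) = -1, so 83 is inert.

inert — (83) stays prime in O_K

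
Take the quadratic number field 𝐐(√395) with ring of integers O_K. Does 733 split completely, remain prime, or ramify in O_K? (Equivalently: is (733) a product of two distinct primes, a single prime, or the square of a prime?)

inert — (733) stays prime in O_K

395 mod 4 = 3, hence disc K = 4·395 = 1580 and O_K = ℤ[√395].
disc(K) = 1580 is not divisible by 733; 733 is unramified.
Legendre symbol by Euler's criterion: (395/733) ≡ 395^366 ≡ 732 (mod 733), i.e. (395/733) = -1.
Legendre symbol -1 ⇒ 733 is inert.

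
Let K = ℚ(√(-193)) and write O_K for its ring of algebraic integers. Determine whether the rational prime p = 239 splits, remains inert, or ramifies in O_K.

Since -193 ≢ 1 mod 4, the ring of integers is ℤ[√-193] with discriminant 4·(-193) = -772.
239 ∤ -772, so 239 is unramified.
Euler's criterion: (-193)^119 mod 239 = 238. Thus (-193|239) = -1.
d is a non-residue mod p, hence 239 remains inert in O_K.

239 remains inert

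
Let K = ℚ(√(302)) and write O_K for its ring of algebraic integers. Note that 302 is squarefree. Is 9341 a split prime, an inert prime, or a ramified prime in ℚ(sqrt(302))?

9341 splits in O_K

d = 302 ≡ 2 (mod 4), so O_K = ℤ[√302] and disc(K) = 4d = 1208.
disc(K) = 1208 is not divisible by 9341; 9341 is unramified.
Euler's criterion: 302^4670 mod 9341 = 1. Thus (302|9341) = 1.
(302/9341) = 1, so 9341 splits.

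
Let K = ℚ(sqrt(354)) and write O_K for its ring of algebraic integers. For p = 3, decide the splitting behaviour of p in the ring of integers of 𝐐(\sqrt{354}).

d = 354 ≡ 2 (mod 4), so O_K = ℤ[√354] and disc(K) = 4d = 1416.
Ramification test: 3 | 1416. The prime 3 ramifies in K.

ramifies in O_K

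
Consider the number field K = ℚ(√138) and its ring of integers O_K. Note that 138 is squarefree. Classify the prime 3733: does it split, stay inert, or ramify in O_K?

splits completely

138 mod 4 = 2, hence disc K = 4·138 = 552 and O_K = ℤ[√138].
3733 ∤ 552, so 3733 is unramified.
Euler's criterion: 138^1866 mod 3733 = 1. Thus (138|3733) = 1.
Legendre symbol 1 ⇒ 3733 is split.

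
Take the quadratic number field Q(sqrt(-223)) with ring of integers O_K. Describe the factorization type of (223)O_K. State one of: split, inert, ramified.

ramified

Since -223 ≡ 1 mod 4, the ring of integers is ℤ[(1+√-223)/2] with discriminant -223.
223 divides disc(K) = -223, so 223 ramifies.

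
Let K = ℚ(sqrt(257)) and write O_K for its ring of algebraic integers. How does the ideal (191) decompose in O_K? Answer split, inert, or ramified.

Since 257 ≡ 1 mod 4, the ring of integers is ℤ[(1+√257)/2] with discriminant 257.
disc(K) = 257 is not divisible by 191; 191 is unramified.
Compute (257/191) via Euler: 66^((191-1)/2) mod 191 = 190, so (257/191) = -1.
(257/191) = -1, so 191 is inert.

191 remains inert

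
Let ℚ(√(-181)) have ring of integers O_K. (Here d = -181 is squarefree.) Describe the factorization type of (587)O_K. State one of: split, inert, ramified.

inert — (587) stays prime in O_K

Since -181 ≢ 1 mod 4, the ring of integers is ℤ[√-181] with discriminant 4·(-181) = -724.
587 ∤ -724, so 587 is unramified.
Euler's criterion: (-181)^293 mod 587 = 586. Thus (-181|587) = -1.
(-181/587) = -1, so 587 is inert.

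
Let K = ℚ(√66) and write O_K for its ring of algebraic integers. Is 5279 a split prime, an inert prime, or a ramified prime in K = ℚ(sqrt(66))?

split — (5279) = 𝔭₁𝔭₂ with 𝔭₁ ≠ 𝔭₂

Since 66 ≢ 1 mod 4, the ring of integers is ℤ[√66] with discriminant 4·66 = 264.
5279 ∤ 264, so 5279 is unramified.
Compute (66/5279) via Euler: 66^((5279-1)/2) mod 5279 = 1, so (66/5279) = 1.
d is a quadratic residue mod p, hence 5279 splits in O_K.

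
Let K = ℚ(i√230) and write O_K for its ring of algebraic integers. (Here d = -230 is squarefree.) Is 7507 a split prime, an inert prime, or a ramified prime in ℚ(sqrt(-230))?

-230 mod 4 = 2, hence disc K = 4·(-230) = -920 and O_K = ℤ[√-230].
disc(K) = -920 is not divisible by 7507; 7507 is unramified.
(-230/7507) = 7277^3753 mod 7507 = 1, giving Legendre symbol 1.
d is a quadratic residue mod p, hence 7507 splits in O_K.

splits completely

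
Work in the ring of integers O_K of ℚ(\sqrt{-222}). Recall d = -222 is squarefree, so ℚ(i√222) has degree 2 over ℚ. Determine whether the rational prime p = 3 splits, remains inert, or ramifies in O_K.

Since -222 ≢ 1 mod 4, the ring of integers is ℤ[√-222] with discriminant 4·(-222) = -888.
3 divides disc(K) = -888, so 3 ramifies.

ramified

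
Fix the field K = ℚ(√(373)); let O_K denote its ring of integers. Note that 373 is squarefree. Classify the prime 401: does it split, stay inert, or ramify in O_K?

splits completely

373 mod 4 = 1, hence disc K = 373 and O_K = ℤ[(1+√373)/2].
401 ∤ 373, so 401 is unramified.
Legendre symbol by Euler's criterion: (373/401) ≡ 373^200 ≡ 1 (mod 401), i.e. (373/401) = 1.
Legendre symbol 1 ⇒ 401 is split.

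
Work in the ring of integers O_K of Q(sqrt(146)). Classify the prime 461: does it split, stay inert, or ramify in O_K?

p is inert

146 mod 4 = 2, hence disc K = 4·146 = 584 and O_K = ℤ[√146].
disc(K) = 584 is not divisible by 461; 461 is unramified.
Legendre symbol by Euler's criterion: (146/461) ≡ 146^230 ≡ 460 (mod 461), i.e. (146/461) = -1.
d is a non-residue mod p, hence 461 remains inert in O_K.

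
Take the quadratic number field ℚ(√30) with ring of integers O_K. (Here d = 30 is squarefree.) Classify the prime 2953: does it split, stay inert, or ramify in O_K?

30 mod 4 = 2, hence disc K = 4·30 = 120 and O_K = ℤ[√30].
Since gcd(2953, 120) = 1 the prime 2953 does not ramify.
Legendre symbol by Euler's criterion: (30/2953) ≡ 30^1476 ≡ 2952 (mod 2953), i.e. (30/2953) = -1.
(30/2953) = -1, so 2953 is inert.

2953 remains inert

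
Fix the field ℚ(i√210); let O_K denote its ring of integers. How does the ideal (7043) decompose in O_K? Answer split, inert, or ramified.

-210 mod 4 = 2, hence disc K = 4·(-210) = -840 and O_K = ℤ[√-210].
7043 ∤ -840, so 7043 is unramified.
(-210/7043) = 6833^3521 mod 7043 = 1, giving Legendre symbol 1.
d is a quadratic residue mod p, hence 7043 splits in O_K.

split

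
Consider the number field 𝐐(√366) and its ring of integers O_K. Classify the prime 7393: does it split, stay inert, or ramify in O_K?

366 mod 4 = 2, hence disc K = 4·366 = 1464 and O_K = ℤ[√366].
7393 ∤ 1464, so 7393 is unramified.
Euler's criterion: 366^3696 mod 7393 = 1. Thus (366|7393) = 1.
Legendre symbol 1 ⇒ 7393 is split.

7393 splits in O_K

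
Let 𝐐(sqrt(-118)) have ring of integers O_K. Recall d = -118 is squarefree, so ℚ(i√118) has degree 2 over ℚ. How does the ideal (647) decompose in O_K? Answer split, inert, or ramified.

splits completely

d = -118 ≡ 2 (mod 4), so O_K = ℤ[√-118] and disc(K) = 4d = -472.
Since gcd(647, -472) = 1 the prime 647 does not ramify.
(-118/647) = 529^323 mod 647 = 1, giving Legendre symbol 1.
(-118/647) = 1, so 647 splits.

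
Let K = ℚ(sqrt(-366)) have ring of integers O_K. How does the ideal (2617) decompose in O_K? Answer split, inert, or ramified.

Since -366 ≢ 1 mod 4, the ring of integers is ℤ[√-366] with discriminant 4·(-366) = -1464.
Since gcd(2617, -1464) = 1 the prime 2617 does not ramify.
Euler's criterion: (-366)^1308 mod 2617 = 2616. Thus (-366|2617) = -1.
d is a non-residue mod p, hence 2617 remains inert in O_K.

inert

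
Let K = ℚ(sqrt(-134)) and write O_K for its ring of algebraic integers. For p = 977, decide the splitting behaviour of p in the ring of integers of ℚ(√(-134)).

splits completely

d = -134 ≡ 2 (mod 4), so O_K = ℤ[√-134] and disc(K) = 4d = -536.
977 ∤ -536, so 977 is unramified.
Compute (-134/977) via Euler: 843^((977-1)/2) mod 977 = 1, so (-134/977) = 1.
d is a quadratic residue mod p, hence 977 splits in O_K.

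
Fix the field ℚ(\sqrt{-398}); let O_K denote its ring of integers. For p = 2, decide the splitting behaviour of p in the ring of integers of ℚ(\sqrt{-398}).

Since -398 ≢ 1 mod 4, the ring of integers is ℤ[√-398] with discriminant 4·(-398) = -1592.
Ramification test: 2 | -1592. The prime 2 ramifies in K.

ramifies in O_K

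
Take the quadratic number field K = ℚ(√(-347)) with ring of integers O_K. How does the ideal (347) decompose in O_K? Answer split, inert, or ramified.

ramifies in O_K

-347 mod 4 = 1, hence disc K = -347 and O_K = ℤ[(1+√-347)/2].
347 divides disc(K) = -347, so 347 ramifies.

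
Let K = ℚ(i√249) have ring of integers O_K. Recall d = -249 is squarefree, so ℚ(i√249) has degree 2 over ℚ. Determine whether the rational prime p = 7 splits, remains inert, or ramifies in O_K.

Since -249 ≢ 1 mod 4, the ring of integers is ℤ[√-249] with discriminant 4·(-249) = -996.
Since gcd(7, -996) = 1 the prime 7 does not ramify.
Legendre symbol by Euler's criterion: (-249/7) ≡ (-249)^3 ≡ 6 (mod 7), i.e. (-249/7) = -1.
(-249/7) = -1, so 7 is inert.

7 remains inert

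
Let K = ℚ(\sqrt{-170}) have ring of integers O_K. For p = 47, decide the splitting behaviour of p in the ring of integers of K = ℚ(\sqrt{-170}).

d = -170 ≡ 2 (mod 4), so O_K = ℤ[√-170] and disc(K) = 4d = -680.
disc(K) = -680 is not divisible by 47; 47 is unramified.
(-170/47) = 18^23 mod 47 = 1, giving Legendre symbol 1.
d is a quadratic residue mod p, hence 47 splits in O_K.

split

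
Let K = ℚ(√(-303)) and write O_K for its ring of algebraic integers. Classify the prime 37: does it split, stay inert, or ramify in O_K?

p splits

d = -303 ≡ 1 (mod 4), so O_K = ℤ[(1+√-303)/2] and disc(K) = d = -303.
Since gcd(37, -303) = 1 the prime 37 does not ramify.
Euler's criterion: (-303)^18 mod 37 = 1. Thus (-303|37) = 1.
d is a quadratic residue mod p, hence 37 splits in O_K.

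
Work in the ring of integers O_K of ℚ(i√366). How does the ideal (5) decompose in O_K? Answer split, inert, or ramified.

d = -366 ≡ 2 (mod 4), so O_K = ℤ[√-366] and disc(K) = 4d = -1464.
Since gcd(5, -1464) = 1 the prime 5 does not ramify.
Euler's criterion: (-366)^2 mod 5 = 1. Thus (-366|5) = 1.
(-366/5) = 1, so 5 splits.

split — (5) = 𝔭₁𝔭₂ with 𝔭₁ ≠ 𝔭₂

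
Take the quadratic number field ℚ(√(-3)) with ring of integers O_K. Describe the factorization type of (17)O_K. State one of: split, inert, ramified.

p is inert

d = -3 ≡ 1 (mod 4), so O_K = ℤ[(1+√-3)/2] and disc(K) = d = -3.
Since gcd(17, -3) = 1 the prime 17 does not ramify.
(-3/17) = 14^8 mod 17 = 16, giving Legendre symbol -1.
d is a non-residue mod p, hence 17 remains inert in O_K.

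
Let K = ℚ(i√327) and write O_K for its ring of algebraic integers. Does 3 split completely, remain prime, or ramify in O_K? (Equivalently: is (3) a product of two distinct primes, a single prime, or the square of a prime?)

d = -327 ≡ 1 (mod 4), so O_K = ℤ[(1+√-327)/2] and disc(K) = d = -327.
3 divides disc(K) = -327, so 3 ramifies.

ramified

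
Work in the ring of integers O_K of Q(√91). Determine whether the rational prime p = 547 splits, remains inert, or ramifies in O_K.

547 remains inert

Since 91 ≢ 1 mod 4, the ring of integers is ℤ[√91] with discriminant 4·91 = 364.
547 ∤ 364, so 547 is unramified.
Legendre symbol by Euler's criterion: (91/547) ≡ 91^273 ≡ 546 (mod 547), i.e. (91/547) = -1.
(91/547) = -1, so 547 is inert.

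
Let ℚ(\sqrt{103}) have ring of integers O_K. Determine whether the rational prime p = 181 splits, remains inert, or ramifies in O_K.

p is inert

103 mod 4 = 3, hence disc K = 4·103 = 412 and O_K = ℤ[√103].
Since gcd(181, 412) = 1 the prime 181 does not ramify.
Legendre symbol by Euler's criterion: (103/181) ≡ 103^90 ≡ 180 (mod 181), i.e. (103/181) = -1.
d is a non-residue mod p, hence 181 remains inert in O_K.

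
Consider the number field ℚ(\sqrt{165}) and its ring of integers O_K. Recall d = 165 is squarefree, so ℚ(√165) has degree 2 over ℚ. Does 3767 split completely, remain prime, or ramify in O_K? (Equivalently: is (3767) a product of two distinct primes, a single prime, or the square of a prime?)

p splits

165 mod 4 = 1, hence disc K = 165 and O_K = ℤ[(1+√165)/2].
disc(K) = 165 is not divisible by 3767; 3767 is unramified.
Euler's criterion: 165^1883 mod 3767 = 1. Thus (165|3767) = 1.
(165/3767) = 1, so 3767 splits.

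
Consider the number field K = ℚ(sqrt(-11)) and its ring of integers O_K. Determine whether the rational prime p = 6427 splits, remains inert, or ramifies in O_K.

-11 mod 4 = 1, hence disc K = -11 and O_K = ℤ[(1+√-11)/2].
6427 ∤ -11, so 6427 is unramified.
Legendre symbol by Euler's criterion: (-11/6427) ≡ (-11)^3213 ≡ 1 (mod 6427), i.e. (-11/6427) = 1.
Legendre symbol 1 ⇒ 6427 is split.

splits completely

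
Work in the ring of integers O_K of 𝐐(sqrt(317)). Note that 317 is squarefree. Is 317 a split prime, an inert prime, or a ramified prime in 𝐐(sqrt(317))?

Since 317 ≡ 1 mod 4, the ring of integers is ℤ[(1+√317)/2] with discriminant 317.
317 divides disc(K) = 317, so 317 ramifies.

ramified — (317) = 𝔭²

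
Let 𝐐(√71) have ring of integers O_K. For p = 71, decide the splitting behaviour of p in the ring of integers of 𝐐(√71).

p ramifies

d = 71 ≡ 3 (mod 4), so O_K = ℤ[√71] and disc(K) = 4d = 284.
Ramification test: 71 | 284. The prime 71 ramifies in K.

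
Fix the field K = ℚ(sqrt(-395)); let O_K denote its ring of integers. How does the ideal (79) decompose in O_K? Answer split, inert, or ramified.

d = -395 ≡ 1 (mod 4), so O_K = ℤ[(1+√-395)/2] and disc(K) = d = -395.
79 divides disc(K) = -395, so 79 ramifies.

p ramifies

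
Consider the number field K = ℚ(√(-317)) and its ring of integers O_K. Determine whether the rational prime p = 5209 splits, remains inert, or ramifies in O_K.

Since -317 ≢ 1 mod 4, the ring of integers is ℤ[√-317] with discriminant 4·(-317) = -1268.
disc(K) = -1268 is not divisible by 5209; 5209 is unramified.
Compute (-317/5209) via Euler: 4892^((5209-1)/2) mod 5209 = 5208, so (-317/5209) = -1.
d is a non-residue mod p, hence 5209 remains inert in O_K.

remains prime (inert)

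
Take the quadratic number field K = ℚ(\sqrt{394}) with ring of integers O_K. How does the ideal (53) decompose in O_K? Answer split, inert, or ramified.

d = 394 ≡ 2 (mod 4), so O_K = ℤ[√394] and disc(K) = 4d = 1576.
Since gcd(53, 1576) = 1 the prime 53 does not ramify.
Legendre symbol by Euler's criterion: (394/53) ≡ 394^26 ≡ 52 (mod 53), i.e. (394/53) = -1.
Legendre symbol -1 ⇒ 53 is inert.

inert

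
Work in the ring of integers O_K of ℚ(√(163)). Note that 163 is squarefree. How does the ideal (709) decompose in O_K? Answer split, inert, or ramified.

709 splits in O_K

d = 163 ≡ 3 (mod 4), so O_K = ℤ[√163] and disc(K) = 4d = 652.
Since gcd(709, 652) = 1 the prime 709 does not ramify.
Legendre symbol by Euler's criterion: (163/709) ≡ 163^354 ≡ 1 (mod 709), i.e. (163/709) = 1.
(163/709) = 1, so 709 splits.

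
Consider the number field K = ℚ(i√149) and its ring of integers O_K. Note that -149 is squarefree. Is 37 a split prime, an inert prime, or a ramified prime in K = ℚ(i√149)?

Since -149 ≢ 1 mod 4, the ring of integers is ℤ[√-149] with discriminant 4·(-149) = -596.
disc(K) = -596 is not divisible by 37; 37 is unramified.
Compute (-149/37) via Euler: 36^((37-1)/2) mod 37 = 1, so (-149/37) = 1.
d is a quadratic residue mod p, hence 37 splits in O_K.

split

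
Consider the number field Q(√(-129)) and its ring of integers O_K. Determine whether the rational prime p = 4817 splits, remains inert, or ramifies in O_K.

-129 mod 4 = 3, hence disc K = 4·(-129) = -516 and O_K = ℤ[√-129].
disc(K) = -516 is not divisible by 4817; 4817 is unramified.
Euler's criterion: (-129)^2408 mod 4817 = 4816. Thus (-129|4817) = -1.
Legendre symbol -1 ⇒ 4817 is inert.

inert — (4817) stays prime in O_K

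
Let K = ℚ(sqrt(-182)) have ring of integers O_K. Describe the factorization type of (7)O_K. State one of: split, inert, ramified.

ramifies in O_K

Since -182 ≢ 1 mod 4, the ring of integers is ℤ[√-182] with discriminant 4·(-182) = -728.
Ramification test: 7 | -728. The prime 7 ramifies in K.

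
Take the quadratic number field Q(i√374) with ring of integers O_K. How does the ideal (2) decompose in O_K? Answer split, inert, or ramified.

2 is ramified

d = -374 ≡ 2 (mod 4), so O_K = ℤ[√-374] and disc(K) = 4d = -1496.
Ramification test: 2 | -1496. The prime 2 ramifies in K.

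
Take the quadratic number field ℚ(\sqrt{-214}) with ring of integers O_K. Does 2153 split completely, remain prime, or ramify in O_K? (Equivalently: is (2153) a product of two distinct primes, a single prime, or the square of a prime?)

Since -214 ≢ 1 mod 4, the ring of integers is ℤ[√-214] with discriminant 4·(-214) = -856.
2153 ∤ -856, so 2153 is unramified.
Legendre symbol by Euler's criterion: (-214/2153) ≡ (-214)^1076 ≡ 1 (mod 2153), i.e. (-214/2153) = 1.
Legendre symbol 1 ⇒ 2153 is split.

splits completely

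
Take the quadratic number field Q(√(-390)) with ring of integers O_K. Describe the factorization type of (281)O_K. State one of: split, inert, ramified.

split — (281) = 𝔭₁𝔭₂ with 𝔭₁ ≠ 𝔭₂

-390 mod 4 = 2, hence disc K = 4·(-390) = -1560 and O_K = ℤ[√-390].
disc(K) = -1560 is not divisible by 281; 281 is unramified.
(-390/281) = 172^140 mod 281 = 1, giving Legendre symbol 1.
(-390/281) = 1, so 281 splits.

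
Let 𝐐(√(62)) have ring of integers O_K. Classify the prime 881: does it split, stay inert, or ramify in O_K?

d = 62 ≡ 2 (mod 4), so O_K = ℤ[√62] and disc(K) = 4d = 248.
881 ∤ 248, so 881 is unramified.
Euler's criterion: 62^440 mod 881 = 880. Thus (62|881) = -1.
(62/881) = -1, so 881 is inert.

p is inert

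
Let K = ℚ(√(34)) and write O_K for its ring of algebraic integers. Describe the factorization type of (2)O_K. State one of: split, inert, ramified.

d = 34 ≡ 2 (mod 4), so O_K = ℤ[√34] and disc(K) = 4d = 136.
disc(K) = 136 = 2·68, so p = 2 is ramified.

ramified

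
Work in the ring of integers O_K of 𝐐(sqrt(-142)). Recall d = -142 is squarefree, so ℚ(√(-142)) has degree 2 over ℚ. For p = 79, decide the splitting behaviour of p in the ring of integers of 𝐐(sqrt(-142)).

split — (79) = 𝔭₁𝔭₂ with 𝔭₁ ≠ 𝔭₂

d = -142 ≡ 2 (mod 4), so O_K = ℤ[√-142] and disc(K) = 4d = -568.
disc(K) = -568 is not divisible by 79; 79 is unramified.
Euler's criterion: (-142)^39 mod 79 = 1. Thus (-142|79) = 1.
d is a quadratic residue mod p, hence 79 splits in O_K.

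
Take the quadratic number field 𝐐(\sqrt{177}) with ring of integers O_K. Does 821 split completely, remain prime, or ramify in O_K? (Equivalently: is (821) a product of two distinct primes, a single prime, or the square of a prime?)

split

d = 177 ≡ 1 (mod 4), so O_K = ℤ[(1+√177)/2] and disc(K) = d = 177.
Since gcd(821, 177) = 1 the prime 821 does not ramify.
Legendre symbol by Euler's criterion: (177/821) ≡ 177^410 ≡ 1 (mod 821), i.e. (177/821) = 1.
(177/821) = 1, so 821 splits.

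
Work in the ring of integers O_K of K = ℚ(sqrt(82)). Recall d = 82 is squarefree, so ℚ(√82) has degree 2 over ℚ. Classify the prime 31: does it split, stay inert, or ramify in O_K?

d = 82 ≡ 2 (mod 4), so O_K = ℤ[√82] and disc(K) = 4d = 328.
disc(K) = 328 is not divisible by 31; 31 is unramified.
Compute (82/31) via Euler: 20^((31-1)/2) mod 31 = 1, so (82/31) = 1.
d is a quadratic residue mod p, hence 31 splits in O_K.

p splits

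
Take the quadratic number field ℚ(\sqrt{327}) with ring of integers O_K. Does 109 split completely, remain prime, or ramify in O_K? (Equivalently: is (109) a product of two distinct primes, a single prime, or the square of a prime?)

ramifies in O_K

d = 327 ≡ 3 (mod 4), so O_K = ℤ[√327] and disc(K) = 4d = 1308.
Ramification test: 109 | 1308. The prime 109 ramifies in K.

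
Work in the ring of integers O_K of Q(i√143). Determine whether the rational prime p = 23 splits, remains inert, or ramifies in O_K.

23 splits in O_K

-143 mod 4 = 1, hence disc K = -143 and O_K = ℤ[(1+√-143)/2].
Since gcd(23, -143) = 1 the prime 23 does not ramify.
Legendre symbol by Euler's criterion: (-143/23) ≡ (-143)^11 ≡ 1 (mod 23), i.e. (-143/23) = 1.
Legendre symbol 1 ⇒ 23 is split.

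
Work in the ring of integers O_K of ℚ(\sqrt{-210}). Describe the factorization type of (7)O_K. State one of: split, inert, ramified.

-210 mod 4 = 2, hence disc K = 4·(-210) = -840 and O_K = ℤ[√-210].
disc(K) = -840 = 7·(-120), so p = 7 is ramified.

ramified — (7) = 𝔭²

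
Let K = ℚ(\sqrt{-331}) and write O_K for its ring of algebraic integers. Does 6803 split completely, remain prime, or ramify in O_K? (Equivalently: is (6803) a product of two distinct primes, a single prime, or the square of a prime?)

Since -331 ≡ 1 mod 4, the ring of integers is ℤ[(1+√-331)/2] with discriminant -331.
6803 ∤ -331, so 6803 is unramified.
(-331/6803) = 6472^3401 mod 6803 = 1, giving Legendre symbol 1.
d is a quadratic residue mod p, hence 6803 splits in O_K.

6803 splits in O_K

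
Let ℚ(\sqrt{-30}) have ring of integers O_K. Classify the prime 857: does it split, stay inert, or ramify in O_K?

p splits

d = -30 ≡ 2 (mod 4), so O_K = ℤ[√-30] and disc(K) = 4d = -120.
disc(K) = -120 is not divisible by 857; 857 is unramified.
(-30/857) = 827^428 mod 857 = 1, giving Legendre symbol 1.
Legendre symbol 1 ⇒ 857 is split.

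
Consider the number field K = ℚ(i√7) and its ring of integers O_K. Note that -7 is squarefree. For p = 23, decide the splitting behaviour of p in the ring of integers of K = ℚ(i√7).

23 splits in O_K

d = -7 ≡ 1 (mod 4), so O_K = ℤ[(1+√-7)/2] and disc(K) = d = -7.
Since gcd(23, -7) = 1 the prime 23 does not ramify.
Euler's criterion: (-7)^11 mod 23 = 1. Thus (-7|23) = 1.
d is a quadratic residue mod p, hence 23 splits in O_K.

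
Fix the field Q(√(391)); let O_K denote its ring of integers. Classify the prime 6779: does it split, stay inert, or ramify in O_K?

p splits

d = 391 ≡ 3 (mod 4), so O_K = ℤ[√391] and disc(K) = 4d = 1564.
Since gcd(6779, 1564) = 1 the prime 6779 does not ramify.
(391/6779) = 391^3389 mod 6779 = 1, giving Legendre symbol 1.
Legendre symbol 1 ⇒ 6779 is split.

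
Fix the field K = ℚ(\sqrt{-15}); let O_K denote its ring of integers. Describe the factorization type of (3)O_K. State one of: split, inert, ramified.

d = -15 ≡ 1 (mod 4), so O_K = ℤ[(1+√-15)/2] and disc(K) = d = -15.
Ramification test: 3 | -15. The prime 3 ramifies in K.

ramifies in O_K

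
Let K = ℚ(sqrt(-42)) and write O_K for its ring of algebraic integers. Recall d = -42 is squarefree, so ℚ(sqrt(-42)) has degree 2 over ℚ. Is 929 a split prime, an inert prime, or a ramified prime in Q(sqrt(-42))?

p splits

d = -42 ≡ 2 (mod 4), so O_K = ℤ[√-42] and disc(K) = 4d = -168.
disc(K) = -168 is not divisible by 929; 929 is unramified.
Euler's criterion: (-42)^464 mod 929 = 1. Thus (-42|929) = 1.
Legendre symbol 1 ⇒ 929 is split.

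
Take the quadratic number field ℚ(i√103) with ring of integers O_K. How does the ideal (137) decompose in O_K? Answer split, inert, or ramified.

137 splits in O_K

-103 mod 4 = 1, hence disc K = -103 and O_K = ℤ[(1+√-103)/2].
Since gcd(137, -103) = 1 the prime 137 does not ramify.
(-103/137) = 34^68 mod 137 = 1, giving Legendre symbol 1.
(-103/137) = 1, so 137 splits.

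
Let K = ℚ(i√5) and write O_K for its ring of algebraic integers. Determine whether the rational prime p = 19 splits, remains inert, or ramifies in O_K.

Since -5 ≢ 1 mod 4, the ring of integers is ℤ[√-5] with discriminant 4·(-5) = -20.
19 ∤ -20, so 19 is unramified.
Legendre symbol by Euler's criterion: (-5/19) ≡ (-5)^9 ≡ 18 (mod 19), i.e. (-5/19) = -1.
Legendre symbol -1 ⇒ 19 is inert.

19 remains inert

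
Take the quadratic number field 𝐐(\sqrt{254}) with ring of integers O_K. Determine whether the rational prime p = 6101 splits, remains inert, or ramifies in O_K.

split

Since 254 ≢ 1 mod 4, the ring of integers is ℤ[√254] with discriminant 4·254 = 1016.
disc(K) = 1016 is not divisible by 6101; 6101 is unramified.
Euler's criterion: 254^3050 mod 6101 = 1. Thus (254|6101) = 1.
Legendre symbol 1 ⇒ 6101 is split.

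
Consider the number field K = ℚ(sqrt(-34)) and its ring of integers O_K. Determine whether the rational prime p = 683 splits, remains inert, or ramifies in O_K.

Since -34 ≢ 1 mod 4, the ring of integers is ℤ[√-34] with discriminant 4·(-34) = -136.
Since gcd(683, -136) = 1 the prime 683 does not ramify.
Euler's criterion: (-34)^341 mod 683 = 682. Thus (-34|683) = -1.
(-34/683) = -1, so 683 is inert.

remains prime (inert)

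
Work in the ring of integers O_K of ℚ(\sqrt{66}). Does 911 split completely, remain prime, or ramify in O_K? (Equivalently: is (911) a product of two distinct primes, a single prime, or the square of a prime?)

Since 66 ≢ 1 mod 4, the ring of integers is ℤ[√66] with discriminant 4·66 = 264.
disc(K) = 264 is not divisible by 911; 911 is unramified.
Compute (66/911) via Euler: 66^((911-1)/2) mod 911 = 910, so (66/911) = -1.
(66/911) = -1, so 911 is inert.

p is inert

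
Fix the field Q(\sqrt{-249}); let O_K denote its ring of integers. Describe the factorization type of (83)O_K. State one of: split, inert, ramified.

ramified

d = -249 ≡ 3 (mod 4), so O_K = ℤ[√-249] and disc(K) = 4d = -996.
Ramification test: 83 | -996. The prime 83 ramifies in K.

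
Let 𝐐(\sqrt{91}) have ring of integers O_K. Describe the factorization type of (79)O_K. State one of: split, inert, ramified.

Since 91 ≢ 1 mod 4, the ring of integers is ℤ[√91] with discriminant 4·91 = 364.
Since gcd(79, 364) = 1 the prime 79 does not ramify.
(91/79) = 12^39 mod 79 = 78, giving Legendre symbol -1.
(91/79) = -1, so 79 is inert.

p is inert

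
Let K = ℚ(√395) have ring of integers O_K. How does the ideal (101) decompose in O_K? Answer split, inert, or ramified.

split

d = 395 ≡ 3 (mod 4), so O_K = ℤ[√395] and disc(K) = 4d = 1580.
101 ∤ 1580, so 101 is unramified.
Legendre symbol by Euler's criterion: (395/101) ≡ 395^50 ≡ 1 (mod 101), i.e. (395/101) = 1.
(395/101) = 1, so 101 splits.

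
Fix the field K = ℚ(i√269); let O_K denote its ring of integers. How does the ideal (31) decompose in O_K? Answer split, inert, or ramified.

Since -269 ≢ 1 mod 4, the ring of integers is ℤ[√-269] with discriminant 4·(-269) = -1076.
disc(K) = -1076 is not divisible by 31; 31 is unramified.
Euler's criterion: (-269)^15 mod 31 = 1. Thus (-269|31) = 1.
(-269/31) = 1, so 31 splits.

splits completely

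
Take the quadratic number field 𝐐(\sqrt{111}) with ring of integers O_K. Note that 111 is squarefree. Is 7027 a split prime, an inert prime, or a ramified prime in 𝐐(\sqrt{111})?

remains prime (inert)

111 mod 4 = 3, hence disc K = 4·111 = 444 and O_K = ℤ[√111].
Since gcd(7027, 444) = 1 the prime 7027 does not ramify.
Compute (111/7027) via Euler: 111^((7027-1)/2) mod 7027 = 7026, so (111/7027) = -1.
d is a non-residue mod p, hence 7027 remains inert in O_K.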